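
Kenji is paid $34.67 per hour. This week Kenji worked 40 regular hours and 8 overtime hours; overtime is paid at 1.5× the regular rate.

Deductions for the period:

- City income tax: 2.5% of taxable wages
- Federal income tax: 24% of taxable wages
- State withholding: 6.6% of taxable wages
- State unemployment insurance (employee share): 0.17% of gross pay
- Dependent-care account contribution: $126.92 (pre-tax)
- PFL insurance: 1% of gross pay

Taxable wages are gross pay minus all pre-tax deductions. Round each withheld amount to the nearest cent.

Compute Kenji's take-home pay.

Regular pay: 40 × $34.67 = $1,386.80
Overtime pay: 8 × $34.67 × 1.5 = $416.04
Gross pay = $1,386.80 + $416.04 = $1,802.84
Dependent-care account contribution: $126.92
Taxable wages = $1,802.84 − $126.92 = $1,675.92
Federal income tax: $1,675.92 × 0.24 = $402.22
City income tax: $1,675.92 × 0.025 = $41.90
State withholding: $1,675.92 × 0.066 = $110.61
State unemployment insurance (employee share): $1,802.84 × 0.0017 = $3.06
PFL insurance: $1,802.84 × 0.01 = $18.03
Total deductions = $126.92 + $402.22 + $41.90 + $110.61 + $3.06 + $18.03 = $702.74
Net pay = $1,802.84 − $702.74 = $1,100.10

$1,100.10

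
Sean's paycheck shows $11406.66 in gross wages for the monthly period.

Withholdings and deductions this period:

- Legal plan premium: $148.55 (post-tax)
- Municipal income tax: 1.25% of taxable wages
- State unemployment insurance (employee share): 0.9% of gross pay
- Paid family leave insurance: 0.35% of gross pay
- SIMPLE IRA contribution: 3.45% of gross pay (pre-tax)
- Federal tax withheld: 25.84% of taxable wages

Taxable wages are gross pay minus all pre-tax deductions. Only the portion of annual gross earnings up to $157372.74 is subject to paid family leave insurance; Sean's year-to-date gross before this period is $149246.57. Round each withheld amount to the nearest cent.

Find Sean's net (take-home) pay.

SIMPLE IRA contribution: $11406.66 × 0.0345 = $393.53
Taxable wages = $11406.66 − $393.53 = $11013.13
Federal tax withheld: $11013.13 × 0.2584 = $2845.79
Municipal income tax: $11013.13 × 0.0125 = $137.66
State unemployment insurance (employee share): $11406.66 × 0.009 = $102.66
Paid family leave insurance: only $157372.74 − $149246.57 = $8126.17 of this check is subject → $8126.17 × 0.0035 = $28.44
Legal plan premium: $148.55
Total deductions = $393.53 + $2845.79 + $137.66 + $102.66 + $28.44 + $148.55 = $3656.63
Net pay = $11406.66 − $3656.63 = $7750.03

$7750.03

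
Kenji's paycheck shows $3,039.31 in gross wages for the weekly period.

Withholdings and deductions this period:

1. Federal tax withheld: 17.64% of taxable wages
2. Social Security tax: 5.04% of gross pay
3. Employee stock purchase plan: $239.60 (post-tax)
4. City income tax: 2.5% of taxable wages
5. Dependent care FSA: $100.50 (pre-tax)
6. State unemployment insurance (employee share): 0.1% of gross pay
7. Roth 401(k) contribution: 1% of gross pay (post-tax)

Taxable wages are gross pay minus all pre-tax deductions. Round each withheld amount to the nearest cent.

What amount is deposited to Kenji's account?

Dependent care FSA: $100.50
Taxable wages = $3,039.31 − $100.50 = $2,938.81
Federal tax withheld: $2,938.81 × 0.1764 = $518.41
City income tax: $2,938.81 × 0.025 = $73.47
State unemployment insurance (employee share): $3,039.31 × 0.001 = $3.04
Social Security tax: $3,039.31 × 0.0504 = $153.18
Roth 401(k) contribution: $3,039.31 × 0.01 = $30.39
Employee stock purchase plan: $239.60
Total deductions = $100.50 + $518.41 + $73.47 + $3.04 + $153.18 + $30.39 + $239.60 = $1,118.59
Net pay = $3,039.31 − $1,118.59 = $1,920.72

$1,920.72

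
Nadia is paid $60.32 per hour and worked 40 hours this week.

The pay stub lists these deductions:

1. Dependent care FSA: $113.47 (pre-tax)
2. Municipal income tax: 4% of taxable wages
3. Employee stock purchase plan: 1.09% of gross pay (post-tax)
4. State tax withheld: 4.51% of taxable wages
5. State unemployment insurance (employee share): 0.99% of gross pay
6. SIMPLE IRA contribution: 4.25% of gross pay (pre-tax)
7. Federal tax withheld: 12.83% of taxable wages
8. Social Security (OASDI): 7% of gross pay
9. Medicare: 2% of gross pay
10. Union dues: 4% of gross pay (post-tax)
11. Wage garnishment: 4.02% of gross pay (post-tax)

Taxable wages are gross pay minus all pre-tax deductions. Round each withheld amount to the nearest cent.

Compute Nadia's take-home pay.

Gross pay: 40 × $60.32 = $2412.80
Dependent care FSA: $113.47
SIMPLE IRA contribution: $2412.80 × 0.0425 = $102.54
Pre-tax total = $113.47 + $102.54 = $216.01
Taxable wages = $2412.80 − $216.01 = $2196.79
Municipal income tax: $2196.79 × 0.04 = $87.87
Federal tax withheld: $2196.79 × 0.1283 = $281.85
State tax withheld: $2196.79 × 0.0451 = $99.08
State unemployment insurance (employee share): $2412.80 × 0.0099 = $23.89
Medicare: $2412.80 × 0.02 = $48.26
Social Security (OASDI): $2412.80 × 0.07 = $168.90
Wage garnishment: $2412.80 × 0.0402 = $96.99
Employee stock purchase plan: $2412.80 × 0.0109 = $26.30
Union dues: $2412.80 × 0.04 = $96.51
Total deductions = $113.47 + $102.54 + $87.87 + $281.85 + $99.08 + $23.89 + $48.26 + $168.90 + $96.99 + $26.30 + $96.51 = $1145.66
Net pay = $2412.80 − $1145.66 = $1267.14

$1267.14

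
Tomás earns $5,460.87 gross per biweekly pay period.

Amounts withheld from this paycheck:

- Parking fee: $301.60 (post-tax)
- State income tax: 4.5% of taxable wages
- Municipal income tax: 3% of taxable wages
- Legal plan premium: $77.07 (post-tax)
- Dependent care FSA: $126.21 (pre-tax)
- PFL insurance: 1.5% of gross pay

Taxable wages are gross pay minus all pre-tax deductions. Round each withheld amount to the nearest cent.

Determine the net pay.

Dependent care FSA: $126.21
Taxable wages = $5,460.87 − $126.21 = $5,334.66
Municipal income tax: $5,334.66 × 0.03 = $160.04
State income tax: $5,334.66 × 0.045 = $240.06
PFL insurance: $5,460.87 × 0.015 = $81.91
Parking fee: $301.60
Legal plan premium: $77.07
Total deductions = $126.21 + $160.04 + $240.06 + $81.91 + $301.60 + $77.07 = $986.89
Net pay = $5,460.87 − $986.89 = $4,473.98

$4,473.98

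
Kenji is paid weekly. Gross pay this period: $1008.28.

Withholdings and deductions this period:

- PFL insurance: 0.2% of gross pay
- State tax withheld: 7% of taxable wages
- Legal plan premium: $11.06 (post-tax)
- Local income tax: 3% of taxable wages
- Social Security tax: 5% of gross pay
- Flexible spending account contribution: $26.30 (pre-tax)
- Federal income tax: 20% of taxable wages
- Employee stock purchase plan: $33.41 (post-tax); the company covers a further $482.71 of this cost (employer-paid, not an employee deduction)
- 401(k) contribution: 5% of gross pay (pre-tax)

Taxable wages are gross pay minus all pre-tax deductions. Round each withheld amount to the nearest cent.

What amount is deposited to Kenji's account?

$555.20

401(k) contribution: $1008.28 × 0.05 = $50.41
Flexible spending account contribution: $26.30
Pre-tax total = $50.41 + $26.30 = $76.71
Taxable wages = $1008.28 − $76.71 = $931.57
Local income tax: $931.57 × 0.03 = $27.95
State tax withheld: $931.57 × 0.07 = $65.21
Federal income tax: $931.57 × 0.2 = $186.31
PFL insurance: $1008.28 × 0.002 = $2.02
Social Security tax: $1008.28 × 0.05 = $50.41
Employee stock purchase plan: $33.41
Legal plan premium: $11.06
(Employer's $482.71 toward employee stock purchase plan is not withheld from the employee.)
Total deductions = $50.41 + $26.30 + $27.95 + $65.21 + $186.31 + $2.02 + $50.41 + $33.41 + $11.06 = $453.08
Net pay = $1008.28 − $453.08 = $555.20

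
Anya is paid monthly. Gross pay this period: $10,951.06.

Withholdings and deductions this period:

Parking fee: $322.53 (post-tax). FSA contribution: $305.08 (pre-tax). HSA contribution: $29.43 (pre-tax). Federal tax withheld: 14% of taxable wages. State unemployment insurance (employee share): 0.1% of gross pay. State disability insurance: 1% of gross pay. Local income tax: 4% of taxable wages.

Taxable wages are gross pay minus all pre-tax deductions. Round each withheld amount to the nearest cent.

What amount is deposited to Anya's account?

$8,262.58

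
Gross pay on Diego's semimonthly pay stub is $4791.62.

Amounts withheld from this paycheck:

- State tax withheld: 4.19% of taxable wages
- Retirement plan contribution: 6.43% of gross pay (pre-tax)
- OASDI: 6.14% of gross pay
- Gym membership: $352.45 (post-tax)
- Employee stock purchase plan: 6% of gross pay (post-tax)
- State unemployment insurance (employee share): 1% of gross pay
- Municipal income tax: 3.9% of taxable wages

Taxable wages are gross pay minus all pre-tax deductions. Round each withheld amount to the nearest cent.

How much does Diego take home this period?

Retirement plan contribution: $4791.62 × 0.0643 = $308.10
Taxable wages = $4791.62 − $308.10 = $4483.52
State tax withheld: $4483.52 × 0.0419 = $187.86
Municipal income tax: $4483.52 × 0.039 = $174.86
State unemployment insurance (employee share): $4791.62 × 0.01 = $47.92
OASDI: $4791.62 × 0.0614 = $294.21
Gym membership: $352.45
Employee stock purchase plan: $4791.62 × 0.06 = $287.50
Total deductions = $308.10 + $187.86 + $174.86 + $47.92 + $294.21 + $352.45 + $287.50 = $1652.90
Net pay = $4791.62 − $1652.90 = $3138.72

$3138.72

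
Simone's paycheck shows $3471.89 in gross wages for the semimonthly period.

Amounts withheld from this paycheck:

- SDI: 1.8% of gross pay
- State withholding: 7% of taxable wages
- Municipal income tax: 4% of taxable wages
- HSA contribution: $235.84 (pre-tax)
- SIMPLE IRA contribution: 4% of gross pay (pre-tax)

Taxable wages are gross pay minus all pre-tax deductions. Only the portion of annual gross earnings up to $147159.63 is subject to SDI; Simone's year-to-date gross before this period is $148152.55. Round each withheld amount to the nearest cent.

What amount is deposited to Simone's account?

$2756.48

HSA contribution: $235.84
SIMPLE IRA contribution: $3471.89 × 0.04 = $138.88
Pre-tax total = $235.84 + $138.88 = $374.72
Taxable wages = $3471.89 − $374.72 = $3097.17
State withholding: $3097.17 × 0.07 = $216.80
Municipal income tax: $3097.17 × 0.04 = $123.89
SDI: annual cap $147159.63 already reached (YTD $148152.55), so $0.00
Total deductions = $235.84 + $138.88 + $216.80 + $123.89 + $0.00 = $715.41
Net pay = $3471.89 − $715.41 = $2756.48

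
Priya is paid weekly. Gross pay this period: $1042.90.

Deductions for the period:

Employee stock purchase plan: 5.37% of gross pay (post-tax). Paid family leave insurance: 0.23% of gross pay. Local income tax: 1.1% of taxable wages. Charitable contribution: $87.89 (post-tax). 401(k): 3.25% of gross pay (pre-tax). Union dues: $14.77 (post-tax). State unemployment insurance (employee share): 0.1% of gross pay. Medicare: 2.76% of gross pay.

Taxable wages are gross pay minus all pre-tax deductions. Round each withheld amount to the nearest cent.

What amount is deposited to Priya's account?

401(k): $1042.90 × 0.0325 = $33.89
Taxable wages = $1042.90 − $33.89 = $1009.01
Local income tax: $1009.01 × 0.011 = $11.10
State unemployment insurance (employee share): $1042.90 × 0.001 = $1.04
Medicare: $1042.90 × 0.0276 = $28.78
Paid family leave insurance: $1042.90 × 0.0023 = $2.40
Employee stock purchase plan: $1042.90 × 0.0537 = $56.00
Union dues: $14.77
Charitable contribution: $87.89
Total deductions = $33.89 + $11.10 + $1.04 + $28.78 + $2.40 + $56.00 + $14.77 + $87.89 = $235.87
Net pay = $1042.90 − $235.87 = $807.03

$807.03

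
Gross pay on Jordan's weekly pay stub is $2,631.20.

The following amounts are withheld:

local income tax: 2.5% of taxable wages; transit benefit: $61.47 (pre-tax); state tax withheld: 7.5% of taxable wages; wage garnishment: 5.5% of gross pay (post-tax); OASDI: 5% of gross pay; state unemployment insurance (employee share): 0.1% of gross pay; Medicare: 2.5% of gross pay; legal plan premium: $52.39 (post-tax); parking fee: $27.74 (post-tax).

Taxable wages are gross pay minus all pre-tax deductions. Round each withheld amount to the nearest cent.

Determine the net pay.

$1,887.94

Transit benefit: $61.47
Taxable wages = $2,631.20 − $61.47 = $2,569.73
Local income tax: $2,569.73 × 0.025 = $64.24
State tax withheld: $2,569.73 × 0.075 = $192.73
OASDI: $2,631.20 × 0.05 = $131.56
Medicare: $2,631.20 × 0.025 = $65.78
State unemployment insurance (employee share): $2,631.20 × 0.001 = $2.63
Wage garnishment: $2,631.20 × 0.055 = $144.72
Parking fee: $27.74
Legal plan premium: $52.39
Total deductions = $61.47 + $64.24 + $192.73 + $131.56 + $65.78 + $2.63 + $144.72 + $27.74 + $52.39 = $743.26
Net pay = $2,631.20 − $743.26 = $1,887.94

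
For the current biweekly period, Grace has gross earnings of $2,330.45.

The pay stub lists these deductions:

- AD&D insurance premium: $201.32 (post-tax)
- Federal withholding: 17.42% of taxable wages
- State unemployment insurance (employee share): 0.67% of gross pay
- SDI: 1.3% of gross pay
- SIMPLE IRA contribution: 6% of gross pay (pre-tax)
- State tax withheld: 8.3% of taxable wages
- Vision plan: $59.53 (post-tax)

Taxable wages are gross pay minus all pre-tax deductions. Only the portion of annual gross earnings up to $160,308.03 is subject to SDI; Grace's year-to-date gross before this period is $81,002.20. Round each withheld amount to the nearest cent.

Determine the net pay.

$1,320.43

SIMPLE IRA contribution: $2,330.45 × 0.06 = $139.83
Taxable wages = $2,330.45 − $139.83 = $2,190.62
State tax withheld: $2,190.62 × 0.083 = $181.82
Federal withholding: $2,190.62 × 0.1742 = $381.61
State unemployment insurance (employee share): $2,330.45 × 0.0067 = $15.61
SDI: cap not yet reached, full $2,330.45 is subject → $2,330.45 × 0.013 = $30.30
AD&D insurance premium: $201.32
Vision plan: $59.53
Total deductions = $139.83 + $181.82 + $381.61 + $15.61 + $30.30 + $201.32 + $59.53 = $1,010.02
Net pay = $2,330.45 − $1,010.02 = $1,320.43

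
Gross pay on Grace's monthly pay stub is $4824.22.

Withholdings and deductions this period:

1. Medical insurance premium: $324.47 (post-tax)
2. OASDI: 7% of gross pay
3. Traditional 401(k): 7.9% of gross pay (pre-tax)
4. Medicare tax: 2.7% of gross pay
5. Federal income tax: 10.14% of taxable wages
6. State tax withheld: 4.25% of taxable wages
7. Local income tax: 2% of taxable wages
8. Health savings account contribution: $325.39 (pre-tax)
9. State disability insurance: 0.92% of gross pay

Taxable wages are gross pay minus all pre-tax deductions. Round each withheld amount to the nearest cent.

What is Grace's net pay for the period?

Traditional 401(k): $4824.22 × 0.079 = $381.11
Health savings account contribution: $325.39
Pre-tax total = $381.11 + $325.39 = $706.50
Taxable wages = $4824.22 − $706.50 = $4117.72
Federal income tax: $4117.72 × 0.1014 = $417.54
Local income tax: $4117.72 × 0.02 = $82.35
State tax withheld: $4117.72 × 0.0425 = $175.00
Medicare tax: $4824.22 × 0.027 = $130.25
OASDI: $4824.22 × 0.07 = $337.70
State disability insurance: $4824.22 × 0.0092 = $44.38
Medical insurance premium: $324.47
Total deductions = $381.11 + $325.39 + $417.54 + $82.35 + $175.00 + $130.25 + $337.70 + $44.38 + $324.47 = $2218.19
Net pay = $4824.22 − $2218.19 = $2606.03

$2606.03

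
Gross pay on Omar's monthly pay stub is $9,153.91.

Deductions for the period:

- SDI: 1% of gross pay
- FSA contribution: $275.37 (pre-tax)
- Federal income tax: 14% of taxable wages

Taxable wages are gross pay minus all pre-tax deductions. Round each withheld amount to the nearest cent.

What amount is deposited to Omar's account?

FSA contribution: $275.37
Taxable wages = $9,153.91 − $275.37 = $8,878.54
Federal income tax: $8,878.54 × 0.14 = $1,243.00
SDI: $9,153.91 × 0.01 = $91.54
Total deductions = $275.37 + $1,243.00 + $91.54 = $1,609.91
Net pay = $9,153.91 − $1,609.91 = $7,544.00

$7,544.00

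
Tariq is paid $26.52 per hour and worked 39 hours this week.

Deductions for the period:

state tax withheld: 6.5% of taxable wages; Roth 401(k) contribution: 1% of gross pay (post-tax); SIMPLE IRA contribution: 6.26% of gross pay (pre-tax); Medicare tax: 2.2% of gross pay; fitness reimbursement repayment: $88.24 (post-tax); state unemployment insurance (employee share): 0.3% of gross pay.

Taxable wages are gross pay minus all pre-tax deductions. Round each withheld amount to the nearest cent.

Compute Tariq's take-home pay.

Gross pay: 39 × $26.52 = $1,034.28
SIMPLE IRA contribution: $1,034.28 × 0.0626 = $64.75
Taxable wages = $1,034.28 − $64.75 = $969.53
State tax withheld: $969.53 × 0.065 = $63.02
Medicare tax: $1,034.28 × 0.022 = $22.75
State unemployment insurance (employee share): $1,034.28 × 0.003 = $3.10
Fitness reimbursement repayment: $88.24
Roth 401(k) contribution: $1,034.28 × 0.01 = $10.34
Total deductions = $64.75 + $63.02 + $22.75 + $3.10 + $88.24 + $10.34 = $252.20
Net pay = $1,034.28 − $252.20 = $782.08

$782.08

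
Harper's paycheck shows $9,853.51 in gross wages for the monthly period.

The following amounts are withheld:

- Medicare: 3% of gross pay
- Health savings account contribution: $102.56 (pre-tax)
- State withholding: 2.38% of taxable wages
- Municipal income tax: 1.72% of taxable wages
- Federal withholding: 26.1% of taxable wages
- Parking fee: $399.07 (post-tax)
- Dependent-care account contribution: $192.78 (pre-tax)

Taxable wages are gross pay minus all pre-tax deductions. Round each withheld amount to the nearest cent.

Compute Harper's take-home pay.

$5,976.93

Dependent-care account contribution: $192.78
Health savings account contribution: $102.56
Pre-tax total = $192.78 + $102.56 = $295.34
Taxable wages = $9,853.51 − $295.34 = $9,558.17
Federal withholding: $9,558.17 × 0.261 = $2,494.68
State withholding: $9,558.17 × 0.0238 = $227.48
Municipal income tax: $9,558.17 × 0.0172 = $164.40
Medicare: $9,853.51 × 0.03 = $295.61
Parking fee: $399.07
Total deductions = $192.78 + $102.56 + $2,494.68 + $227.48 + $164.40 + $295.61 + $399.07 = $3,876.58
Net pay = $9,853.51 − $3,876.58 = $5,976.93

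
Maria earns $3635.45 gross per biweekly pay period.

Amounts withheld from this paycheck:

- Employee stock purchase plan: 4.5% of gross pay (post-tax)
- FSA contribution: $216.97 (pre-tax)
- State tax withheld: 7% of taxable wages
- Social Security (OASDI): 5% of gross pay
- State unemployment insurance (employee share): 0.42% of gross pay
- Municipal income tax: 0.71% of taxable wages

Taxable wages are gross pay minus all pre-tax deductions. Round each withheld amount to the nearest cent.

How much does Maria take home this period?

FSA contribution: $216.97
Taxable wages = $3635.45 − $216.97 = $3418.48
Municipal income tax: $3418.48 × 0.0071 = $24.27
State tax withheld: $3418.48 × 0.07 = $239.29
State unemployment insurance (employee share): $3635.45 × 0.0042 = $15.27
Social Security (OASDI): $3635.45 × 0.05 = $181.77
Employee stock purchase plan: $3635.45 × 0.045 = $163.60
Total deductions = $216.97 + $24.27 + $239.29 + $15.27 + $181.77 + $163.60 = $841.17
Net pay = $3635.45 − $841.17 = $2794.28

$2794.28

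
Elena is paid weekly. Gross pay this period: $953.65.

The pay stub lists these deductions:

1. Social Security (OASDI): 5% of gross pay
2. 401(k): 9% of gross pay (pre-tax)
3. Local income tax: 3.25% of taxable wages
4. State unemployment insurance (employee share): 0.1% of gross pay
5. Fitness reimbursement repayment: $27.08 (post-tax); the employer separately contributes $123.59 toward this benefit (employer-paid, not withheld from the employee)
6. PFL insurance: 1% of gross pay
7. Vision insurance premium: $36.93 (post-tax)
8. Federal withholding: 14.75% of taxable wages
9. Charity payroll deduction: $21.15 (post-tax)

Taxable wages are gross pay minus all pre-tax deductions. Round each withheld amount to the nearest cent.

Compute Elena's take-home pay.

$568.29

401(k): $953.65 × 0.09 = $85.83
Taxable wages = $953.65 − $85.83 = $867.82
Federal withholding: $867.82 × 0.1475 = $128.00
Local income tax: $867.82 × 0.0325 = $28.20
PFL insurance: $953.65 × 0.01 = $9.54
Social Security (OASDI): $953.65 × 0.05 = $47.68
State unemployment insurance (employee share): $953.65 × 0.001 = $0.95
Charity payroll deduction: $21.15
Vision insurance premium: $36.93
Fitness reimbursement repayment: $27.08
(Employer's $123.59 toward fitness reimbursement repayment is not withheld from the employee.)
Total deductions = $85.83 + $128.00 + $28.20 + $9.54 + $47.68 + $0.95 + $21.15 + $36.93 + $27.08 = $385.36
Net pay = $953.65 − $385.36 = $568.29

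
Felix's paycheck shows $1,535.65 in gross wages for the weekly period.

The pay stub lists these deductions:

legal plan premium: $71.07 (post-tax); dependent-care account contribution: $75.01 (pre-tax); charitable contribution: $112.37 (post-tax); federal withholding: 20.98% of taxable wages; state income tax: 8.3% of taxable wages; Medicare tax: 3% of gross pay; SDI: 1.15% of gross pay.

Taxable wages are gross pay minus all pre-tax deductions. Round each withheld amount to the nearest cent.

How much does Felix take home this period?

$785.80

Dependent-care account contribution: $75.01
Taxable wages = $1,535.65 − $75.01 = $1,460.64
State income tax: $1,460.64 × 0.083 = $121.23
Federal withholding: $1,460.64 × 0.2098 = $306.44
SDI: $1,535.65 × 0.0115 = $17.66
Medicare tax: $1,535.65 × 0.03 = $46.07
Legal plan premium: $71.07
Charitable contribution: $112.37
Total deductions = $75.01 + $121.23 + $306.44 + $17.66 + $46.07 + $71.07 + $112.37 = $749.85
Net pay = $1,535.65 − $749.85 = $785.80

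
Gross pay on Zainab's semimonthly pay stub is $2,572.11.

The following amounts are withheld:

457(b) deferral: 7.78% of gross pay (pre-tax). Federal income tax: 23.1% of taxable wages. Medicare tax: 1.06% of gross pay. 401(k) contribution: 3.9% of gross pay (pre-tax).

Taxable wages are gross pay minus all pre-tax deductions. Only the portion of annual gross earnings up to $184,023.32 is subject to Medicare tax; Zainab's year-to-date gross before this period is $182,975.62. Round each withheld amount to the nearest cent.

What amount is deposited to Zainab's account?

$1,735.82

401(k) contribution: $2,572.11 × 0.039 = $100.31
457(b) deferral: $2,572.11 × 0.0778 = $200.11
Pre-tax total = $100.31 + $200.11 = $300.42
Taxable wages = $2,572.11 − $300.42 = $2,271.69
Federal income tax: $2,271.69 × 0.231 = $524.76
Medicare tax: only $184,023.32 − $182,975.62 = $1,047.70 of this check is subject → $1,047.70 × 0.0106 = $11.11
Total deductions = $100.31 + $200.11 + $524.76 + $11.11 = $836.29
Net pay = $2,572.11 − $836.29 = $1,735.82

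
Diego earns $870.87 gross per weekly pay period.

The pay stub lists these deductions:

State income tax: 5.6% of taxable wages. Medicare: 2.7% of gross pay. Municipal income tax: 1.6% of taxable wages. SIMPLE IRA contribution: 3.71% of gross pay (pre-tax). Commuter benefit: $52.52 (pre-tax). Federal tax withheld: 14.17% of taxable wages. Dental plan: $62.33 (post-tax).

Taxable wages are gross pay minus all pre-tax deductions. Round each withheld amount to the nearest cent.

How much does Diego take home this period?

Commuter benefit: $52.52
SIMPLE IRA contribution: $870.87 × 0.0371 = $32.31
Pre-tax total = $52.52 + $32.31 = $84.83
Taxable wages = $870.87 − $84.83 = $786.04
State income tax: $786.04 × 0.056 = $44.02
Federal tax withheld: $786.04 × 0.1417 = $111.38
Municipal income tax: $786.04 × 0.016 = $12.58
Medicare: $870.87 × 0.027 = $23.51
Dental plan: $62.33
Total deductions = $52.52 + $32.31 + $44.02 + $111.38 + $12.58 + $23.51 + $62.33 = $338.65
Net pay = $870.87 − $338.65 = $532.22

$532.22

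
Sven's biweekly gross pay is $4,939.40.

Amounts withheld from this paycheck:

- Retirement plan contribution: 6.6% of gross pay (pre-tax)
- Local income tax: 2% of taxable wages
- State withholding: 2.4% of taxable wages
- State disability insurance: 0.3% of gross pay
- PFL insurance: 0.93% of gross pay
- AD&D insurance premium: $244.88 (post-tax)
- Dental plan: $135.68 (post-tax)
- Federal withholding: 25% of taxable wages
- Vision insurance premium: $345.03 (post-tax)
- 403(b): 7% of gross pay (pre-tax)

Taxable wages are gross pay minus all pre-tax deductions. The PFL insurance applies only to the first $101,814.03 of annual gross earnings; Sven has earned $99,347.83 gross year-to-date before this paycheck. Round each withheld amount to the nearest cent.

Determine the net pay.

$2,249.61

Retirement plan contribution: $4,939.40 × 0.066 = $326.00
403(b): $4,939.40 × 0.07 = $345.76
Pre-tax total = $326.00 + $345.76 = $671.76
Taxable wages = $4,939.40 − $671.76 = $4,267.64
Local income tax: $4,267.64 × 0.02 = $85.35
Federal withholding: $4,267.64 × 0.25 = $1,066.91
State withholding: $4,267.64 × 0.024 = $102.42
PFL insurance: only $101,814.03 − $99,347.83 = $2,466.20 of this check is subject → $2,466.20 × 0.0093 = $22.94
State disability insurance: $4,939.40 × 0.003 = $14.82
AD&D insurance premium: $244.88
Dental plan: $135.68
Vision insurance premium: $345.03
Total deductions = $326.00 + $345.76 + $85.35 + $1,066.91 + $102.42 + $22.94 + $14.82 + $244.88 + $135.68 + $345.03 = $2,689.79
Net pay = $4,939.40 − $2,689.79 = $2,249.61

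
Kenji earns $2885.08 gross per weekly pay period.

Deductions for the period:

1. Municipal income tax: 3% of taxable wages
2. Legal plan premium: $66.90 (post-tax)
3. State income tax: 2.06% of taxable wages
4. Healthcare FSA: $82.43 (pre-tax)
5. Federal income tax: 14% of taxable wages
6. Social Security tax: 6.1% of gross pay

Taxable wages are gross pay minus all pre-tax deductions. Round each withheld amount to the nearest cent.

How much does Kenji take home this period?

$2025.58

Healthcare FSA: $82.43
Taxable wages = $2885.08 − $82.43 = $2802.65
Federal income tax: $2802.65 × 0.14 = $392.37
Municipal income tax: $2802.65 × 0.03 = $84.08
State income tax: $2802.65 × 0.0206 = $57.73
Social Security tax: $2885.08 × 0.061 = $175.99
Legal plan premium: $66.90
Total deductions = $82.43 + $392.37 + $84.08 + $57.73 + $175.99 + $66.90 = $859.50
Net pay = $2885.08 − $859.50 = $2025.58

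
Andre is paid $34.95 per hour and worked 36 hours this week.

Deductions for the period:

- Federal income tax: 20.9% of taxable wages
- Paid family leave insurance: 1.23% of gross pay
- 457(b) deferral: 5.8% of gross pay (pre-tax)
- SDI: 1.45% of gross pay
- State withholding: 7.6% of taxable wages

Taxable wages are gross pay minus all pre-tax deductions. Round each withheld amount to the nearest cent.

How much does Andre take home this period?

$813.71

Gross pay: 36 × $34.95 = $1,258.20
457(b) deferral: $1,258.20 × 0.058 = $72.98
Taxable wages = $1,258.20 − $72.98 = $1,185.22
Federal income tax: $1,185.22 × 0.209 = $247.71
State withholding: $1,185.22 × 0.076 = $90.08
SDI: $1,258.20 × 0.0145 = $18.24
Paid family leave insurance: $1,258.20 × 0.0123 = $15.48
Total deductions = $72.98 + $247.71 + $90.08 + $18.24 + $15.48 = $444.49
Net pay = $1,258.20 − $444.49 = $813.71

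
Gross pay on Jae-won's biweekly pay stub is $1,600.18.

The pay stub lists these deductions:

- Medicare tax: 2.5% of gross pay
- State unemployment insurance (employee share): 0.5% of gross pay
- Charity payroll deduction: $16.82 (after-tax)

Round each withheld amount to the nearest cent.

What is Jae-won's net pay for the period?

State unemployment insurance (employee share): $1,600.18 × 0.005 = $8.00
Medicare tax: $1,600.18 × 0.025 = $40.00
Charity payroll deduction: $16.82
Total deductions = $8.00 + $40.00 + $16.82 = $64.82
Net pay = $1,600.18 − $64.82 = $1,535.36

$1,535.36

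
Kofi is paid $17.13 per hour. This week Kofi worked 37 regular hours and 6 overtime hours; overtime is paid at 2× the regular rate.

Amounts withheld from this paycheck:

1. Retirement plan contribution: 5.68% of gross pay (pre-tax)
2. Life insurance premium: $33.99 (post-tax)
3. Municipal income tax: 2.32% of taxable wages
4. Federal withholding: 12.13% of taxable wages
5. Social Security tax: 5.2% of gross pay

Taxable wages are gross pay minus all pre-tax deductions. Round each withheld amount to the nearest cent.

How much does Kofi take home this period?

Regular pay: 37 × $17.13 = $633.81
Overtime pay: 6 × $17.13 × 2 = $205.56
Gross pay = $633.81 + $205.56 = $839.37
Retirement plan contribution: $839.37 × 0.0568 = $47.68
Taxable wages = $839.37 − $47.68 = $791.69
Municipal income tax: $791.69 × 0.0232 = $18.37
Federal withholding: $791.69 × 0.1213 = $96.03
Social Security tax: $839.37 × 0.052 = $43.65
Life insurance premium: $33.99
Total deductions = $47.68 + $18.37 + $96.03 + $43.65 + $33.99 = $239.72
Net pay = $839.37 − $239.72 = $599.65

$599.65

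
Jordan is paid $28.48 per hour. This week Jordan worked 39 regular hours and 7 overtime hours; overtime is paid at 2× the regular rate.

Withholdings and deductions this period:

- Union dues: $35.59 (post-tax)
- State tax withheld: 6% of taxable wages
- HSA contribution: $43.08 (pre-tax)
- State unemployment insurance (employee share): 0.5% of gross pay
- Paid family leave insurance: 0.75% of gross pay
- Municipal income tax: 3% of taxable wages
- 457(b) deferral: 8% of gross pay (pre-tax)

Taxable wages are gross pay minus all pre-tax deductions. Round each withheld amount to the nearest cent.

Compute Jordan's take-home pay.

$1,170.03

Regular pay: 39 × $28.48 = $1,110.72
Overtime pay: 7 × $28.48 × 2 = $398.72
Gross pay = $1,110.72 + $398.72 = $1,509.44
457(b) deferral: $1,509.44 × 0.08 = $120.76
HSA contribution: $43.08
Pre-tax total = $120.76 + $43.08 = $163.84
Taxable wages = $1,509.44 − $163.84 = $1,345.60
Municipal income tax: $1,345.60 × 0.03 = $40.37
State tax withheld: $1,345.60 × 0.06 = $80.74
State unemployment insurance (employee share): $1,509.44 × 0.005 = $7.55
Paid family leave insurance: $1,509.44 × 0.0075 = $11.32
Union dues: $35.59
Total deductions = $120.76 + $43.08 + $40.37 + $80.74 + $7.55 + $11.32 + $35.59 = $339.41
Net pay = $1,509.44 − $339.41 = $1,170.03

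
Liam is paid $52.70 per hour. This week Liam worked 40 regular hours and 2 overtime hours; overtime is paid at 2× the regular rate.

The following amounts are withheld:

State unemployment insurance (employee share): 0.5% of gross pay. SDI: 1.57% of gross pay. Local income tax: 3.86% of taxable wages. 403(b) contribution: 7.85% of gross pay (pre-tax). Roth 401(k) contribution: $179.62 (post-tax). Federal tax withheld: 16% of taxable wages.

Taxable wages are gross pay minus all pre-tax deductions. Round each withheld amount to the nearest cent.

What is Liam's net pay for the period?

$1484.79

Regular pay: 40 × $52.70 = $2108.00
Overtime pay: 2 × $52.70 × 2 = $210.80
Gross pay = $2108.00 + $210.80 = $2318.80
403(b) contribution: $2318.80 × 0.0785 = $182.03
Taxable wages = $2318.80 − $182.03 = $2136.77
Local income tax: $2136.77 × 0.0386 = $82.48
Federal tax withheld: $2136.77 × 0.16 = $341.88
State unemployment insurance (employee share): $2318.80 × 0.005 = $11.59
SDI: $2318.80 × 0.0157 = $36.41
Roth 401(k) contribution: $179.62
Total deductions = $182.03 + $82.48 + $341.88 + $11.59 + $36.41 + $179.62 = $834.01
Net pay = $2318.80 − $834.01 = $1484.79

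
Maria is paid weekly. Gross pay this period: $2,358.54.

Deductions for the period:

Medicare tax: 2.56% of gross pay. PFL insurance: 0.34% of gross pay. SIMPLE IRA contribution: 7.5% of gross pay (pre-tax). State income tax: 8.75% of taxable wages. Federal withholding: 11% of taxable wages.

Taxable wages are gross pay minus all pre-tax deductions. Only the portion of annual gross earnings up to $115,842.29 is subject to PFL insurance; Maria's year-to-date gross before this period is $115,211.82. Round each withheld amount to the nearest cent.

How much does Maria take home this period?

SIMPLE IRA contribution: $2,358.54 × 0.075 = $176.89
Taxable wages = $2,358.54 − $176.89 = $2,181.65
Federal withholding: $2,181.65 × 0.11 = $239.98
State income tax: $2,181.65 × 0.0875 = $190.89
Medicare tax: $2,358.54 × 0.0256 = $60.38
PFL insurance: only $115,842.29 − $115,211.82 = $630.47 of this check is subject → $630.47 × 0.0034 = $2.14
Total deductions = $176.89 + $239.98 + $190.89 + $60.38 + $2.14 = $670.28
Net pay = $2,358.54 − $670.28 = $1,688.26

$1,688.26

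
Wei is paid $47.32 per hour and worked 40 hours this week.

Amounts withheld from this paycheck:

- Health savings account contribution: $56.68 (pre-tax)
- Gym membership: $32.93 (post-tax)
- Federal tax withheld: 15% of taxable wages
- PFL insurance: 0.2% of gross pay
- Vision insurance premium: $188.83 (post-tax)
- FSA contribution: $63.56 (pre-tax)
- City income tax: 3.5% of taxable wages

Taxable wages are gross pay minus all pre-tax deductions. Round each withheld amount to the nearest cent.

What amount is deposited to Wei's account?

$1,219.09

Gross pay: 40 × $47.32 = $1,892.80
FSA contribution: $63.56
Health savings account contribution: $56.68
Pre-tax total = $63.56 + $56.68 = $120.24
Taxable wages = $1,892.80 − $120.24 = $1,772.56
City income tax: $1,772.56 × 0.035 = $62.04
Federal tax withheld: $1,772.56 × 0.15 = $265.88
PFL insurance: $1,892.80 × 0.002 = $3.79
Vision insurance premium: $188.83
Gym membership: $32.93
Total deductions = $63.56 + $56.68 + $62.04 + $265.88 + $3.79 + $188.83 + $32.93 = $673.71
Net pay = $1,892.80 − $673.71 = $1,219.09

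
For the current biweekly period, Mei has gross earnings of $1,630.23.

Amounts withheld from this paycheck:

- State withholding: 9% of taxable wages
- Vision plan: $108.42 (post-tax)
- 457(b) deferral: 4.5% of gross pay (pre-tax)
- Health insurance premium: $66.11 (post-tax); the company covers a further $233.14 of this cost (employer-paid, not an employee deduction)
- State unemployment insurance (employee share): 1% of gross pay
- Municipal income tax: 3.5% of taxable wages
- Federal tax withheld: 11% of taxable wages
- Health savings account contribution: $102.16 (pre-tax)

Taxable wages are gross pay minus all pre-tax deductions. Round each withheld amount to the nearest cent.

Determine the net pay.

Health savings account contribution: $102.16
457(b) deferral: $1,630.23 × 0.045 = $73.36
Pre-tax total = $102.16 + $73.36 = $175.52
Taxable wages = $1,630.23 − $175.52 = $1,454.71
Municipal income tax: $1,454.71 × 0.035 = $50.91
Federal tax withheld: $1,454.71 × 0.11 = $160.02
State withholding: $1,454.71 × 0.09 = $130.92
State unemployment insurance (employee share): $1,630.23 × 0.01 = $16.30
Vision plan: $108.42
Health insurance premium: $66.11
(Employer's $233.14 toward health insurance premium is not withheld from the employee.)
Total deductions = $102.16 + $73.36 + $50.91 + $160.02 + $130.92 + $16.30 + $108.42 + $66.11 = $708.20
Net pay = $1,630.23 − $708.20 = $922.03

$922.03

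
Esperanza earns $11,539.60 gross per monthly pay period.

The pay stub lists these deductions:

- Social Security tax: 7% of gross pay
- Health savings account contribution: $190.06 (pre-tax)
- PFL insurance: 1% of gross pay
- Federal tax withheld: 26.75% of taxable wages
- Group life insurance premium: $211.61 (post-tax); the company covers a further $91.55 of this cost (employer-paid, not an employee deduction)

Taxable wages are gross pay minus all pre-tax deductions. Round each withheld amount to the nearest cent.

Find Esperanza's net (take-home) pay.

$7,178.76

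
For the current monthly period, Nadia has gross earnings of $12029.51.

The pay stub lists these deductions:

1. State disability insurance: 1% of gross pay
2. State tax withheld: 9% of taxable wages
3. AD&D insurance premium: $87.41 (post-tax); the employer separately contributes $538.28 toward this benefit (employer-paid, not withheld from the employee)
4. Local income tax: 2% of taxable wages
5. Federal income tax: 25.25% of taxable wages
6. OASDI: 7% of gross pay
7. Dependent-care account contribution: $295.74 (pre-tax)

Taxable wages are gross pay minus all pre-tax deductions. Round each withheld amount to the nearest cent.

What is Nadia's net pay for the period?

$6430.49

Dependent-care account contribution: $295.74
Taxable wages = $12029.51 − $295.74 = $11733.77
Local income tax: $11733.77 × 0.02 = $234.68
State tax withheld: $11733.77 × 0.09 = $1056.04
Federal income tax: $11733.77 × 0.2525 = $2962.78
OASDI: $12029.51 × 0.07 = $842.07
State disability insurance: $12029.51 × 0.01 = $120.30
AD&D insurance premium: $87.41
(Employer's $538.28 toward AD&D insurance premium is not withheld from the employee.)
Total deductions = $295.74 + $234.68 + $1056.04 + $2962.78 + $842.07 + $120.30 + $87.41 = $5599.02
Net pay = $12029.51 − $5599.02 = $6430.49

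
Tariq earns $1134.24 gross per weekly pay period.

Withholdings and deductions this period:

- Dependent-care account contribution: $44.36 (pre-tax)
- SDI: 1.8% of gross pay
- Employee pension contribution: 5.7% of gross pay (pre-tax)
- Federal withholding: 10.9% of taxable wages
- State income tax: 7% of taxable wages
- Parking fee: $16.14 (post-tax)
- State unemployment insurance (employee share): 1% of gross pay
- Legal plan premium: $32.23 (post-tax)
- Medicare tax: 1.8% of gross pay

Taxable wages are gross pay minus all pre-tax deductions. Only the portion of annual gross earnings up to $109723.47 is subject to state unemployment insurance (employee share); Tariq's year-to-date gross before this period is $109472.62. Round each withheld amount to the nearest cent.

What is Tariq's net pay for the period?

Dependent-care account contribution: $44.36
Employee pension contribution: $1134.24 × 0.057 = $64.65
Pre-tax total = $44.36 + $64.65 = $109.01
Taxable wages = $1134.24 − $109.01 = $1025.23
Federal withholding: $1025.23 × 0.109 = $111.75
State income tax: $1025.23 × 0.07 = $71.77
SDI: $1134.24 × 0.018 = $20.42
Medicare tax: $1134.24 × 0.018 = $20.42
State unemployment insurance (employee share): only $109723.47 − $109472.62 = $250.85 of this check is subject → $250.85 × 0.01 = $2.51
Legal plan premium: $32.23
Parking fee: $16.14
Total deductions = $44.36 + $64.65 + $111.75 + $71.77 + $20.42 + $20.42 + $2.51 + $32.23 + $16.14 = $384.25
Net pay = $1134.24 − $384.25 = $749.99

$749.99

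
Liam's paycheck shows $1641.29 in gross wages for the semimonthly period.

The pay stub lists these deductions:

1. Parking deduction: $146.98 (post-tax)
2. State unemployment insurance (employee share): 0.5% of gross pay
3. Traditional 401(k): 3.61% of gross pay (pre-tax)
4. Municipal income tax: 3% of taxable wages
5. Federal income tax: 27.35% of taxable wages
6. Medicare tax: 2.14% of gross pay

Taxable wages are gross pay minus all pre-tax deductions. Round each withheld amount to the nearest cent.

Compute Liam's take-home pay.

Traditional 401(k): $1641.29 × 0.0361 = $59.25
Taxable wages = $1641.29 − $59.25 = $1582.04
Municipal income tax: $1582.04 × 0.03 = $47.46
Federal income tax: $1582.04 × 0.2735 = $432.69
State unemployment insurance (employee share): $1641.29 × 0.005 = $8.21
Medicare tax: $1641.29 × 0.0214 = $35.12
Parking deduction: $146.98
Total deductions = $59.25 + $47.46 + $432.69 + $8.21 + $35.12 + $146.98 = $729.71
Net pay = $1641.29 − $729.71 = $911.58

$911.58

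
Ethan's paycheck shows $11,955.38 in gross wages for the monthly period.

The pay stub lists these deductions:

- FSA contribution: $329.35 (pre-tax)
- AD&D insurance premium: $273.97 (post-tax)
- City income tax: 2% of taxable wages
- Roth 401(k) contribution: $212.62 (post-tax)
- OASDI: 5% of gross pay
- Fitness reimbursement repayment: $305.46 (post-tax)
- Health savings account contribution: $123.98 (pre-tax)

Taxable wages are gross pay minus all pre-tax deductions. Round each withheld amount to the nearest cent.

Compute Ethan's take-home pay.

$9,882.19

FSA contribution: $329.35
Health savings account contribution: $123.98
Pre-tax total = $329.35 + $123.98 = $453.33
Taxable wages = $11,955.38 − $453.33 = $11,502.05
City income tax: $11,502.05 × 0.02 = $230.04
OASDI: $11,955.38 × 0.05 = $597.77
Roth 401(k) contribution: $212.62
Fitness reimbursement repayment: $305.46
AD&D insurance premium: $273.97
Total deductions = $329.35 + $123.98 + $230.04 + $597.77 + $212.62 + $305.46 + $273.97 = $2,073.19
Net pay = $11,955.38 − $2,073.19 = $9,882.19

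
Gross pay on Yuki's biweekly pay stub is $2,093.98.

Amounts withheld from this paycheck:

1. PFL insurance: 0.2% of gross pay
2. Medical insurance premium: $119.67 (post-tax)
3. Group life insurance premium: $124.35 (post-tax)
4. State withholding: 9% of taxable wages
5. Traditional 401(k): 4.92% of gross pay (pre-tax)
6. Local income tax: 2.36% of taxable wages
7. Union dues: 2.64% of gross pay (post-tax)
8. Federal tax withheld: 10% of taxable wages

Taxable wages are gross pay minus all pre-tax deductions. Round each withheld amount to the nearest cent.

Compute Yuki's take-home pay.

Traditional 401(k): $2,093.98 × 0.0492 = $103.02
Taxable wages = $2,093.98 − $103.02 = $1,990.96
Federal tax withheld: $1,990.96 × 0.1 = $199.10
Local income tax: $1,990.96 × 0.0236 = $46.99
State withholding: $1,990.96 × 0.09 = $179.19
PFL insurance: $2,093.98 × 0.002 = $4.19
Union dues: $2,093.98 × 0.0264 = $55.28
Medical insurance premium: $119.67
Group life insurance premium: $124.35
Total deductions = $103.02 + $199.10 + $46.99 + $179.19 + $4.19 + $55.28 + $119.67 + $124.35 = $831.79
Net pay = $2,093.98 − $831.79 = $1,262.19

$1,262.19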